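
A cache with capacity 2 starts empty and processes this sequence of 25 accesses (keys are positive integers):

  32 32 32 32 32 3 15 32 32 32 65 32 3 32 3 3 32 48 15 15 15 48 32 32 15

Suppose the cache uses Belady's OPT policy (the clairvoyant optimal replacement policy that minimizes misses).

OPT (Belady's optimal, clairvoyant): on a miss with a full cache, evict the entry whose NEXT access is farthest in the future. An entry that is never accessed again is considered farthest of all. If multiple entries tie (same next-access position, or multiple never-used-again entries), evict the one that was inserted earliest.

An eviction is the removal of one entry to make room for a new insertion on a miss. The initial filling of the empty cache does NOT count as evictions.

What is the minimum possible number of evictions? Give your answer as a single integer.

OPT (Belady) simulation (capacity=2):
  1. access 32: MISS. Cache: [32]
  2. access 32: HIT. Next use of 32: step 3. Cache: [32]
  3. access 32: HIT. Next use of 32: step 4. Cache: [32]
  4. access 32: HIT. Next use of 32: step 5. Cache: [32]
  5. access 32: HIT. Next use of 32: step 8. Cache: [32]
  6. access 3: MISS. Cache: [32 3]
  7. access 15: MISS, evict 3 (next use: step 13). Cache: [32 15]
  8. access 32: HIT. Next use of 32: step 9. Cache: [32 15]
  9. access 32: HIT. Next use of 32: step 10. Cache: [32 15]
  10. access 32: HIT. Next use of 32: step 12. Cache: [32 15]
  11. access 65: MISS, evict 15 (next use: step 19). Cache: [32 65]
  12. access 32: HIT. Next use of 32: step 14. Cache: [32 65]
  13. access 3: MISS, evict 65 (next use: never). Cache: [32 3]
  14. access 32: HIT. Next use of 32: step 17. Cache: [32 3]
  15. access 3: HIT. Next use of 3: step 16. Cache: [32 3]
  16. access 3: HIT. Next use of 3: never. Cache: [32 3]
  17. access 32: HIT. Next use of 32: step 23. Cache: [32 3]
  18. access 48: MISS, evict 3 (next use: never). Cache: [32 48]
  19. access 15: MISS, evict 32 (next use: step 23). Cache: [48 15]
  20. access 15: HIT. Next use of 15: step 21. Cache: [48 15]
  21. access 15: HIT. Next use of 15: step 25. Cache: [48 15]
  22. access 48: HIT. Next use of 48: never. Cache: [48 15]
  23. access 32: MISS, evict 48 (next use: never). Cache: [15 32]
  24. access 32: HIT. Next use of 32: never. Cache: [15 32]
  25. access 15: HIT. Next use of 15: never. Cache: [15 32]
Total: 17 hits, 8 misses, 6 evictions

Answer: 6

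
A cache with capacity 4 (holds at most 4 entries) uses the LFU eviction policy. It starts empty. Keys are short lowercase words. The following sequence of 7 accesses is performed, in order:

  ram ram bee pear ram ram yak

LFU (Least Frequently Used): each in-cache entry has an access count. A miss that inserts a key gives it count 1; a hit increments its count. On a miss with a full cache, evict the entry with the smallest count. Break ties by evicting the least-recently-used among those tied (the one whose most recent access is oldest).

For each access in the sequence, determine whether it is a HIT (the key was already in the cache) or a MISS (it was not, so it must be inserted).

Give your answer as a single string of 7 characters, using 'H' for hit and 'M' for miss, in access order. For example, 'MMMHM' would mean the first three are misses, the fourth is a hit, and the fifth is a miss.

Answer: MHMMHHM

Derivation:
LFU simulation (capacity=4):
  1. access ram: MISS. Cache: [ram(c=1)]
  2. access ram: HIT, count now 2. Cache: [ram(c=2)]
  3. access bee: MISS. Cache: [bee(c=1) ram(c=2)]
  4. access pear: MISS. Cache: [bee(c=1) pear(c=1) ram(c=2)]
  5. access ram: HIT, count now 3. Cache: [bee(c=1) pear(c=1) ram(c=3)]
  6. access ram: HIT, count now 4. Cache: [bee(c=1) pear(c=1) ram(c=4)]
  7. access yak: MISS. Cache: [bee(c=1) pear(c=1) yak(c=1) ram(c=4)]
Total: 3 hits, 4 misses, 0 evictions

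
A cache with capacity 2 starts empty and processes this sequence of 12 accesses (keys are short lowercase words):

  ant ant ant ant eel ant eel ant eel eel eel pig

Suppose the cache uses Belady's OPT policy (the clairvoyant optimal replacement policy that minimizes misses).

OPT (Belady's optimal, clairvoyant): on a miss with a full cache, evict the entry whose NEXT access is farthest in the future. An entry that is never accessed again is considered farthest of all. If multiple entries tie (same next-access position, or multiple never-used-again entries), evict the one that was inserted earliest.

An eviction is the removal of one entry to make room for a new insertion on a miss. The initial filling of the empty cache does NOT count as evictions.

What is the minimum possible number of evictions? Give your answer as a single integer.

Answer: 1

Derivation:
OPT (Belady) simulation (capacity=2):
  1. access ant: MISS. Cache: [ant]
  2. access ant: HIT. Next use of ant: step 3. Cache: [ant]
  3. access ant: HIT. Next use of ant: step 4. Cache: [ant]
  4. access ant: HIT. Next use of ant: step 6. Cache: [ant]
  5. access eel: MISS. Cache: [ant eel]
  6. access ant: HIT. Next use of ant: step 8. Cache: [ant eel]
  7. access eel: HIT. Next use of eel: step 9. Cache: [ant eel]
  8. access ant: HIT. Next use of ant: never. Cache: [ant eel]
  9. access eel: HIT. Next use of eel: step 10. Cache: [ant eel]
  10. access eel: HIT. Next use of eel: step 11. Cache: [ant eel]
  11. access eel: HIT. Next use of eel: never. Cache: [ant eel]
  12. access pig: MISS, evict ant (next use: never). Cache: [eel pig]
Total: 9 hits, 3 misses, 1 evictions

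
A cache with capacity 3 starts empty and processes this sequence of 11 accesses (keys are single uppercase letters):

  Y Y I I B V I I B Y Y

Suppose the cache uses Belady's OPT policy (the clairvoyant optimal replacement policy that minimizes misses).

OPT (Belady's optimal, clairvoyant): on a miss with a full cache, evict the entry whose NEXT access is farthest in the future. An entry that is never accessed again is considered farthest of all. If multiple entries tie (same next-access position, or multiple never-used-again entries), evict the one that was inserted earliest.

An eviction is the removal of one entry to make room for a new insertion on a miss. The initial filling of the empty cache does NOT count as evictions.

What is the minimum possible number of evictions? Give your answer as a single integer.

Answer: 2

Derivation:
OPT (Belady) simulation (capacity=3):
  1. access Y: MISS. Cache: [Y]
  2. access Y: HIT. Next use of Y: step 10. Cache: [Y]
  3. access I: MISS. Cache: [Y I]
  4. access I: HIT. Next use of I: step 7. Cache: [Y I]
  5. access B: MISS. Cache: [Y I B]
  6. access V: MISS, evict Y (next use: step 10). Cache: [I B V]
  7. access I: HIT. Next use of I: step 8. Cache: [I B V]
  8. access I: HIT. Next use of I: never. Cache: [I B V]
  9. access B: HIT. Next use of B: never. Cache: [I B V]
  10. access Y: MISS, evict I (next use: never). Cache: [B V Y]
  11. access Y: HIT. Next use of Y: never. Cache: [B V Y]
Total: 6 hits, 5 misses, 2 evictions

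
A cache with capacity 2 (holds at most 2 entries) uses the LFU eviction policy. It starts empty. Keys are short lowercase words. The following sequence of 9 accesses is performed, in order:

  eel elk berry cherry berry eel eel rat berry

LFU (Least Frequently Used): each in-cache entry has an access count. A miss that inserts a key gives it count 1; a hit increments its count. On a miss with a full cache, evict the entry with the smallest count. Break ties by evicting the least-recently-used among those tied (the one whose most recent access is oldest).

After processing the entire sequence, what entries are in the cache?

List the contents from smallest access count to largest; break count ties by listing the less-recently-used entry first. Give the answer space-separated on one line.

Answer: berry eel

Derivation:
LFU simulation (capacity=2):
  1. access eel: MISS. Cache: [eel(c=1)]
  2. access elk: MISS. Cache: [eel(c=1) elk(c=1)]
  3. access berry: MISS, evict eel(c=1). Cache: [elk(c=1) berry(c=1)]
  4. access cherry: MISS, evict elk(c=1). Cache: [berry(c=1) cherry(c=1)]
  5. access berry: HIT, count now 2. Cache: [cherry(c=1) berry(c=2)]
  6. access eel: MISS, evict cherry(c=1). Cache: [eel(c=1) berry(c=2)]
  7. access eel: HIT, count now 2. Cache: [berry(c=2) eel(c=2)]
  8. access rat: MISS, evict berry(c=2). Cache: [rat(c=1) eel(c=2)]
  9. access berry: MISS, evict rat(c=1). Cache: [berry(c=1) eel(c=2)]
Total: 2 hits, 7 misses, 5 evictions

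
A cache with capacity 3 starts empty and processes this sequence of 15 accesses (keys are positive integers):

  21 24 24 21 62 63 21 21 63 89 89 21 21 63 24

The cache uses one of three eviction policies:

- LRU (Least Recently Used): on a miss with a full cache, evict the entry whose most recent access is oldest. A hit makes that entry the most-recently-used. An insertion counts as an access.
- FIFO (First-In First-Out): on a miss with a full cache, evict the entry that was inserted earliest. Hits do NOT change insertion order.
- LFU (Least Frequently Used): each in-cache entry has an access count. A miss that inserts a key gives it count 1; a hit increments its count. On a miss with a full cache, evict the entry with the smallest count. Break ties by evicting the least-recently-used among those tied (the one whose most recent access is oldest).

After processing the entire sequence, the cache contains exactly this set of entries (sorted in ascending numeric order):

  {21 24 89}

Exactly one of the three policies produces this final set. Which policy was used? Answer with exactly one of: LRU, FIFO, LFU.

Answer: FIFO

Derivation:
Simulating under each policy and comparing final sets:
  LRU: final set = {21 24 63} -> differs
  FIFO: final set = {21 24 89} -> MATCHES target
  LFU: final set = {21 24 63} -> differs
Only FIFO produces the target set.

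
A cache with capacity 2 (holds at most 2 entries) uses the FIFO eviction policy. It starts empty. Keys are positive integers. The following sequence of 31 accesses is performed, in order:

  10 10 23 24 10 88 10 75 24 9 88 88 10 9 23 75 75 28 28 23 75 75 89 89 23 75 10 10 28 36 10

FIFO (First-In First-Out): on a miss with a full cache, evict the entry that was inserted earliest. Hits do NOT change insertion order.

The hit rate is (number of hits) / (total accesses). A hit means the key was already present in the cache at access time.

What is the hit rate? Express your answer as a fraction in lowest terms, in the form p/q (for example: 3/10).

FIFO simulation (capacity=2):
  1. access 10: MISS. Cache (old->new): [10]
  2. access 10: HIT. Cache (old->new): [10]
  3. access 23: MISS. Cache (old->new): [10 23]
  4. access 24: MISS, evict 10. Cache (old->new): [23 24]
  5. access 10: MISS, evict 23. Cache (old->new): [24 10]
  6. access 88: MISS, evict 24. Cache (old->new): [10 88]
  7. access 10: HIT. Cache (old->new): [10 88]
  8. access 75: MISS, evict 10. Cache (old->new): [88 75]
  9. access 24: MISS, evict 88. Cache (old->new): [75 24]
  10. access 9: MISS, evict 75. Cache (old->new): [24 9]
  11. access 88: MISS, evict 24. Cache (old->new): [9 88]
  12. access 88: HIT. Cache (old->new): [9 88]
  13. access 10: MISS, evict 9. Cache (old->new): [88 10]
  14. access 9: MISS, evict 88. Cache (old->new): [10 9]
  15. access 23: MISS, evict 10. Cache (old->new): [9 23]
  16. access 75: MISS, evict 9. Cache (old->new): [23 75]
  17. access 75: HIT. Cache (old->new): [23 75]
  18. access 28: MISS, evict 23. Cache (old->new): [75 28]
  19. access 28: HIT. Cache (old->new): [75 28]
  20. access 23: MISS, evict 75. Cache (old->new): [28 23]
  21. access 75: MISS, evict 28. Cache (old->new): [23 75]
  22. access 75: HIT. Cache (old->new): [23 75]
  23. access 89: MISS, evict 23. Cache (old->new): [75 89]
  24. access 89: HIT. Cache (old->new): [75 89]
  25. access 23: MISS, evict 75. Cache (old->new): [89 23]
  26. access 75: MISS, evict 89. Cache (old->new): [23 75]
  27. access 10: MISS, evict 23. Cache (old->new): [75 10]
  28. access 10: HIT. Cache (old->new): [75 10]
  29. access 28: MISS, evict 75. Cache (old->new): [10 28]
  30. access 36: MISS, evict 10. Cache (old->new): [28 36]
  31. access 10: MISS, evict 28. Cache (old->new): [36 10]
Total: 8 hits, 23 misses, 21 evictions

Hit rate = 8/31

Answer: 8/31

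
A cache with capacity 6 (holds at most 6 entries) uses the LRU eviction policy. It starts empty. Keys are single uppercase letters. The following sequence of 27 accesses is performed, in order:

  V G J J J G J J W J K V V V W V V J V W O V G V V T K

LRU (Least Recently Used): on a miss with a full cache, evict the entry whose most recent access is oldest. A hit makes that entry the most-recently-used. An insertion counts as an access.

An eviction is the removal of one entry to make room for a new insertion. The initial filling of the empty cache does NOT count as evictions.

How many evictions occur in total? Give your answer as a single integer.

LRU simulation (capacity=6):
  1. access V: MISS. Cache (LRU->MRU): [V]
  2. access G: MISS. Cache (LRU->MRU): [V G]
  3. access J: MISS. Cache (LRU->MRU): [V G J]
  4. access J: HIT. Cache (LRU->MRU): [V G J]
  5. access J: HIT. Cache (LRU->MRU): [V G J]
  6. access G: HIT. Cache (LRU->MRU): [V J G]
  7. access J: HIT. Cache (LRU->MRU): [V G J]
  8. access J: HIT. Cache (LRU->MRU): [V G J]
  9. access W: MISS. Cache (LRU->MRU): [V G J W]
  10. access J: HIT. Cache (LRU->MRU): [V G W J]
  11. access K: MISS. Cache (LRU->MRU): [V G W J K]
  12. access V: HIT. Cache (LRU->MRU): [G W J K V]
  13. access V: HIT. Cache (LRU->MRU): [G W J K V]
  14. access V: HIT. Cache (LRU->MRU): [G W J K V]
  15. access W: HIT. Cache (LRU->MRU): [G J K V W]
  16. access V: HIT. Cache (LRU->MRU): [G J K W V]
  17. access V: HIT. Cache (LRU->MRU): [G J K W V]
  18. access J: HIT. Cache (LRU->MRU): [G K W V J]
  19. access V: HIT. Cache (LRU->MRU): [G K W J V]
  20. access W: HIT. Cache (LRU->MRU): [G K J V W]
  21. access O: MISS. Cache (LRU->MRU): [G K J V W O]
  22. access V: HIT. Cache (LRU->MRU): [G K J W O V]
  23. access G: HIT. Cache (LRU->MRU): [K J W O V G]
  24. access V: HIT. Cache (LRU->MRU): [K J W O G V]
  25. access V: HIT. Cache (LRU->MRU): [K J W O G V]
  26. access T: MISS, evict K. Cache (LRU->MRU): [J W O G V T]
  27. access K: MISS, evict J. Cache (LRU->MRU): [W O G V T K]
Total: 19 hits, 8 misses, 2 evictions

Answer: 2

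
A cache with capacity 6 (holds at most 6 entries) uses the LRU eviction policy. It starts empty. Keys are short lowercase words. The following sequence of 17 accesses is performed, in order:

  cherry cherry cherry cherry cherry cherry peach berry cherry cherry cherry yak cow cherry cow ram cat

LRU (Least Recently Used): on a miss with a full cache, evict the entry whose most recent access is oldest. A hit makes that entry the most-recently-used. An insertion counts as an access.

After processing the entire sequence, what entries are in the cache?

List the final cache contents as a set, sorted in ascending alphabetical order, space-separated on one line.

Answer: berry cat cherry cow ram yak

Derivation:
LRU simulation (capacity=6):
  1. access cherry: MISS. Cache (LRU->MRU): [cherry]
  2. access cherry: HIT. Cache (LRU->MRU): [cherry]
  3. access cherry: HIT. Cache (LRU->MRU): [cherry]
  4. access cherry: HIT. Cache (LRU->MRU): [cherry]
  5. access cherry: HIT. Cache (LRU->MRU): [cherry]
  6. access cherry: HIT. Cache (LRU->MRU): [cherry]
  7. access peach: MISS. Cache (LRU->MRU): [cherry peach]
  8. access berry: MISS. Cache (LRU->MRU): [cherry peach berry]
  9. access cherry: HIT. Cache (LRU->MRU): [peach berry cherry]
  10. access cherry: HIT. Cache (LRU->MRU): [peach berry cherry]
  11. access cherry: HIT. Cache (LRU->MRU): [peach berry cherry]
  12. access yak: MISS. Cache (LRU->MRU): [peach berry cherry yak]
  13. access cow: MISS. Cache (LRU->MRU): [peach berry cherry yak cow]
  14. access cherry: HIT. Cache (LRU->MRU): [peach berry yak cow cherry]
  15. access cow: HIT. Cache (LRU->MRU): [peach berry yak cherry cow]
  16. access ram: MISS. Cache (LRU->MRU): [peach berry yak cherry cow ram]
  17. access cat: MISS, evict peach. Cache (LRU->MRU): [berry yak cherry cow ram cat]
Total: 10 hits, 7 misses, 1 evictions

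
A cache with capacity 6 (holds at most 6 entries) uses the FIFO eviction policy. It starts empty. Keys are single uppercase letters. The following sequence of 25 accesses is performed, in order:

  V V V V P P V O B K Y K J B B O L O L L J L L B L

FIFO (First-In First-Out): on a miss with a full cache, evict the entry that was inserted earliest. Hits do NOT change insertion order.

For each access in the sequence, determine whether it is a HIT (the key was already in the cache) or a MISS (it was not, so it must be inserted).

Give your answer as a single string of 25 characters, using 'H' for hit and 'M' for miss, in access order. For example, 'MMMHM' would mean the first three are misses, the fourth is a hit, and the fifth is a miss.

FIFO simulation (capacity=6):
  1. access V: MISS. Cache (old->new): [V]
  2. access V: HIT. Cache (old->new): [V]
  3. access V: HIT. Cache (old->new): [V]
  4. access V: HIT. Cache (old->new): [V]
  5. access P: MISS. Cache (old->new): [V P]
  6. access P: HIT. Cache (old->new): [V P]
  7. access V: HIT. Cache (old->new): [V P]
  8. access O: MISS. Cache (old->new): [V P O]
  9. access B: MISS. Cache (old->new): [V P O B]
  10. access K: MISS. Cache (old->new): [V P O B K]
  11. access Y: MISS. Cache (old->new): [V P O B K Y]
  12. access K: HIT. Cache (old->new): [V P O B K Y]
  13. access J: MISS, evict V. Cache (old->new): [P O B K Y J]
  14. access B: HIT. Cache (old->new): [P O B K Y J]
  15. access B: HIT. Cache (old->new): [P O B K Y J]
  16. access O: HIT. Cache (old->new): [P O B K Y J]
  17. access L: MISS, evict P. Cache (old->new): [O B K Y J L]
  18. access O: HIT. Cache (old->new): [O B K Y J L]
  19. access L: HIT. Cache (old->new): [O B K Y J L]
  20. access L: HIT. Cache (old->new): [O B K Y J L]
  21. access J: HIT. Cache (old->new): [O B K Y J L]
  22. access L: HIT. Cache (old->new): [O B K Y J L]
  23. access L: HIT. Cache (old->new): [O B K Y J L]
  24. access B: HIT. Cache (old->new): [O B K Y J L]
  25. access L: HIT. Cache (old->new): [O B K Y J L]
Total: 17 hits, 8 misses, 2 evictions

Answer: MHHHMHHMMMMHMHHHMHHHHHHHH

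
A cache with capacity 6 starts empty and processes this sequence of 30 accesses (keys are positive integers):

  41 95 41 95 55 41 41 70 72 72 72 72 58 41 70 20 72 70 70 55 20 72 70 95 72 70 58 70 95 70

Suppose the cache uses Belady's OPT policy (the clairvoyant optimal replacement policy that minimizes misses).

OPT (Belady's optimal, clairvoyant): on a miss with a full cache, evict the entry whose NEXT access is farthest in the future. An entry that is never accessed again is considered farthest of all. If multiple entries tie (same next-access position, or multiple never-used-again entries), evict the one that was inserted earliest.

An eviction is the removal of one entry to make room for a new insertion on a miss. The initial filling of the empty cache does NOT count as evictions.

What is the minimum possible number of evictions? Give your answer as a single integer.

Answer: 1

Derivation:
OPT (Belady) simulation (capacity=6):
  1. access 41: MISS. Cache: [41]
  2. access 95: MISS. Cache: [41 95]
  3. access 41: HIT. Next use of 41: step 6. Cache: [41 95]
  4. access 95: HIT. Next use of 95: step 24. Cache: [41 95]
  5. access 55: MISS. Cache: [41 95 55]
  6. access 41: HIT. Next use of 41: step 7. Cache: [41 95 55]
  7. access 41: HIT. Next use of 41: step 14. Cache: [41 95 55]
  8. access 70: MISS. Cache: [41 95 55 70]
  9. access 72: MISS. Cache: [41 95 55 70 72]
  10. access 72: HIT. Next use of 72: step 11. Cache: [41 95 55 70 72]
  11. access 72: HIT. Next use of 72: step 12. Cache: [41 95 55 70 72]
  12. access 72: HIT. Next use of 72: step 17. Cache: [41 95 55 70 72]
  13. access 58: MISS. Cache: [41 95 55 70 72 58]
  14. access 41: HIT. Next use of 41: never. Cache: [41 95 55 70 72 58]
  15. access 70: HIT. Next use of 70: step 18. Cache: [41 95 55 70 72 58]
  16. access 20: MISS, evict 41 (next use: never). Cache: [95 55 70 72 58 20]
  17. access 72: HIT. Next use of 72: step 22. Cache: [95 55 70 72 58 20]
  18. access 70: HIT. Next use of 70: step 19. Cache: [95 55 70 72 58 20]
  19. access 70: HIT. Next use of 70: step 23. Cache: [95 55 70 72 58 20]
  20. access 55: HIT. Next use of 55: never. Cache: [95 55 70 72 58 20]
  21. access 20: HIT. Next use of 20: never. Cache: [95 55 70 72 58 20]
  22. access 72: HIT. Next use of 72: step 25. Cache: [95 55 70 72 58 20]
  23. access 70: HIT. Next use of 70: step 26. Cache: [95 55 70 72 58 20]
  24. access 95: HIT. Next use of 95: step 29. Cache: [95 55 70 72 58 20]
  25. access 72: HIT. Next use of 72: never. Cache: [95 55 70 72 58 20]
  26. access 70: HIT. Next use of 70: step 28. Cache: [95 55 70 72 58 20]
  27. access 58: HIT. Next use of 58: never. Cache: [95 55 70 72 58 20]
  28. access 70: HIT. Next use of 70: step 30. Cache: [95 55 70 72 58 20]
  29. access 95: HIT. Next use of 95: never. Cache: [95 55 70 72 58 20]
  30. access 70: HIT. Next use of 70: never. Cache: [95 55 70 72 58 20]
Total: 23 hits, 7 misses, 1 evictions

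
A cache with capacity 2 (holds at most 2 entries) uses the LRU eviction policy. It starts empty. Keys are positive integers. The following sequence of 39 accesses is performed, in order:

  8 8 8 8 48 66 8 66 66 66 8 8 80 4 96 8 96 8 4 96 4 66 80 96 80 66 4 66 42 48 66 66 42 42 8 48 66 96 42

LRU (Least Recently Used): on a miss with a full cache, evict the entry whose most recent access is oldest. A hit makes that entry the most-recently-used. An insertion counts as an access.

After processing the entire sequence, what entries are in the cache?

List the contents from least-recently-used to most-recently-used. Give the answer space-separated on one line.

Answer: 96 42

Derivation:
LRU simulation (capacity=2):
  1. access 8: MISS. Cache (LRU->MRU): [8]
  2. access 8: HIT. Cache (LRU->MRU): [8]
  3. access 8: HIT. Cache (LRU->MRU): [8]
  4. access 8: HIT. Cache (LRU->MRU): [8]
  5. access 48: MISS. Cache (LRU->MRU): [8 48]
  6. access 66: MISS, evict 8. Cache (LRU->MRU): [48 66]
  7. access 8: MISS, evict 48. Cache (LRU->MRU): [66 8]
  8. access 66: HIT. Cache (LRU->MRU): [8 66]
  9. access 66: HIT. Cache (LRU->MRU): [8 66]
  10. access 66: HIT. Cache (LRU->MRU): [8 66]
  11. access 8: HIT. Cache (LRU->MRU): [66 8]
  12. access 8: HIT. Cache (LRU->MRU): [66 8]
  13. access 80: MISS, evict 66. Cache (LRU->MRU): [8 80]
  14. access 4: MISS, evict 8. Cache (LRU->MRU): [80 4]
  15. access 96: MISS, evict 80. Cache (LRU->MRU): [4 96]
  16. access 8: MISS, evict 4. Cache (LRU->MRU): [96 8]
  17. access 96: HIT. Cache (LRU->MRU): [8 96]
  18. access 8: HIT. Cache (LRU->MRU): [96 8]
  19. access 4: MISS, evict 96. Cache (LRU->MRU): [8 4]
  20. access 96: MISS, evict 8. Cache (LRU->MRU): [4 96]
  21. access 4: HIT. Cache (LRU->MRU): [96 4]
  22. access 66: MISS, evict 96. Cache (LRU->MRU): [4 66]
  23. access 80: MISS, evict 4. Cache (LRU->MRU): [66 80]
  24. access 96: MISS, evict 66. Cache (LRU->MRU): [80 96]
  25. access 80: HIT. Cache (LRU->MRU): [96 80]
  26. access 66: MISS, evict 96. Cache (LRU->MRU): [80 66]
  27. access 4: MISS, evict 80. Cache (LRU->MRU): [66 4]
  28. access 66: HIT. Cache (LRU->MRU): [4 66]
  29. access 42: MISS, evict 4. Cache (LRU->MRU): [66 42]
  30. access 48: MISS, evict 66. Cache (LRU->MRU): [42 48]
  31. access 66: MISS, evict 42. Cache (LRU->MRU): [48 66]
  32. access 66: HIT. Cache (LRU->MRU): [48 66]
  33. access 42: MISS, evict 48. Cache (LRU->MRU): [66 42]
  34. access 42: HIT. Cache (LRU->MRU): [66 42]
  35. access 8: MISS, evict 66. Cache (LRU->MRU): [42 8]
  36. access 48: MISS, evict 42. Cache (LRU->MRU): [8 48]
  37. access 66: MISS, evict 8. Cache (LRU->MRU): [48 66]
  38. access 96: MISS, evict 48. Cache (LRU->MRU): [66 96]
  39. access 42: MISS, evict 66. Cache (LRU->MRU): [96 42]
Total: 15 hits, 24 misses, 22 evictions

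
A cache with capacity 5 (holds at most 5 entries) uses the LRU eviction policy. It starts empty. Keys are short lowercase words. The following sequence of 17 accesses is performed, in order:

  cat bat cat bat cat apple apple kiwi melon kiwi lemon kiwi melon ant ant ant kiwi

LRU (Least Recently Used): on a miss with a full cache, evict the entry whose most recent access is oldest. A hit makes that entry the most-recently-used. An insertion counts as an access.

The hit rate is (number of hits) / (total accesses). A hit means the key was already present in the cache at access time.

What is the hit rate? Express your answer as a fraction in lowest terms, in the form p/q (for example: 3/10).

LRU simulation (capacity=5):
  1. access cat: MISS. Cache (LRU->MRU): [cat]
  2. access bat: MISS. Cache (LRU->MRU): [cat bat]
  3. access cat: HIT. Cache (LRU->MRU): [bat cat]
  4. access bat: HIT. Cache (LRU->MRU): [cat bat]
  5. access cat: HIT. Cache (LRU->MRU): [bat cat]
  6. access apple: MISS. Cache (LRU->MRU): [bat cat apple]
  7. access apple: HIT. Cache (LRU->MRU): [bat cat apple]
  8. access kiwi: MISS. Cache (LRU->MRU): [bat cat apple kiwi]
  9. access melon: MISS. Cache (LRU->MRU): [bat cat apple kiwi melon]
  10. access kiwi: HIT. Cache (LRU->MRU): [bat cat apple melon kiwi]
  11. access lemon: MISS, evict bat. Cache (LRU->MRU): [cat apple melon kiwi lemon]
  12. access kiwi: HIT. Cache (LRU->MRU): [cat apple melon lemon kiwi]
  13. access melon: HIT. Cache (LRU->MRU): [cat apple lemon kiwi melon]
  14. access ant: MISS, evict cat. Cache (LRU->MRU): [apple lemon kiwi melon ant]
  15. access ant: HIT. Cache (LRU->MRU): [apple lemon kiwi melon ant]
  16. access ant: HIT. Cache (LRU->MRU): [apple lemon kiwi melon ant]
  17. access kiwi: HIT. Cache (LRU->MRU): [apple lemon melon ant kiwi]
Total: 10 hits, 7 misses, 2 evictions

Hit rate = 10/17

Answer: 10/17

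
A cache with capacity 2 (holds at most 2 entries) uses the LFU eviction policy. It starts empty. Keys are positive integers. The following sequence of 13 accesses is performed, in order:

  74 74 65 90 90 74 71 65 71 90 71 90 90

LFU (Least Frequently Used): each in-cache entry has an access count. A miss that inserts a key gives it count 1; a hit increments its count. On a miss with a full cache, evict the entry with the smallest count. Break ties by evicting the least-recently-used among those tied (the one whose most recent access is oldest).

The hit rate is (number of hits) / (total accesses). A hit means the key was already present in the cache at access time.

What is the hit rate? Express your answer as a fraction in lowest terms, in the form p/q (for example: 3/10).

Answer: 4/13

Derivation:
LFU simulation (capacity=2):
  1. access 74: MISS. Cache: [74(c=1)]
  2. access 74: HIT, count now 2. Cache: [74(c=2)]
  3. access 65: MISS. Cache: [65(c=1) 74(c=2)]
  4. access 90: MISS, evict 65(c=1). Cache: [90(c=1) 74(c=2)]
  5. access 90: HIT, count now 2. Cache: [74(c=2) 90(c=2)]
  6. access 74: HIT, count now 3. Cache: [90(c=2) 74(c=3)]
  7. access 71: MISS, evict 90(c=2). Cache: [71(c=1) 74(c=3)]
  8. access 65: MISS, evict 71(c=1). Cache: [65(c=1) 74(c=3)]
  9. access 71: MISS, evict 65(c=1). Cache: [71(c=1) 74(c=3)]
  10. access 90: MISS, evict 71(c=1). Cache: [90(c=1) 74(c=3)]
  11. access 71: MISS, evict 90(c=1). Cache: [71(c=1) 74(c=3)]
  12. access 90: MISS, evict 71(c=1). Cache: [90(c=1) 74(c=3)]
  13. access 90: HIT, count now 2. Cache: [90(c=2) 74(c=3)]
Total: 4 hits, 9 misses, 7 evictions

Hit rate = 4/13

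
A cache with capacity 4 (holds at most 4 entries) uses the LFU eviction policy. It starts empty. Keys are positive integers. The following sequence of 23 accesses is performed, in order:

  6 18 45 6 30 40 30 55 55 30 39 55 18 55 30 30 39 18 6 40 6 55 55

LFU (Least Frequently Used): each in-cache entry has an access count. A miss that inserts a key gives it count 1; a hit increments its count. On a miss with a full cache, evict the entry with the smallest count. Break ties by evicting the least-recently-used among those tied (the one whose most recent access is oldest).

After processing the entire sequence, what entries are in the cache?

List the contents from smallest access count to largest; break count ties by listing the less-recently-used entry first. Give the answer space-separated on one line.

Answer: 40 6 30 55

Derivation:
LFU simulation (capacity=4):
  1. access 6: MISS. Cache: [6(c=1)]
  2. access 18: MISS. Cache: [6(c=1) 18(c=1)]
  3. access 45: MISS. Cache: [6(c=1) 18(c=1) 45(c=1)]
  4. access 6: HIT, count now 2. Cache: [18(c=1) 45(c=1) 6(c=2)]
  5. access 30: MISS. Cache: [18(c=1) 45(c=1) 30(c=1) 6(c=2)]
  6. access 40: MISS, evict 18(c=1). Cache: [45(c=1) 30(c=1) 40(c=1) 6(c=2)]
  7. access 30: HIT, count now 2. Cache: [45(c=1) 40(c=1) 6(c=2) 30(c=2)]
  8. access 55: MISS, evict 45(c=1). Cache: [40(c=1) 55(c=1) 6(c=2) 30(c=2)]
  9. access 55: HIT, count now 2. Cache: [40(c=1) 6(c=2) 30(c=2) 55(c=2)]
  10. access 30: HIT, count now 3. Cache: [40(c=1) 6(c=2) 55(c=2) 30(c=3)]
  11. access 39: MISS, evict 40(c=1). Cache: [39(c=1) 6(c=2) 55(c=2) 30(c=3)]
  12. access 55: HIT, count now 3. Cache: [39(c=1) 6(c=2) 30(c=3) 55(c=3)]
  13. access 18: MISS, evict 39(c=1). Cache: [18(c=1) 6(c=2) 30(c=3) 55(c=3)]
  14. access 55: HIT, count now 4. Cache: [18(c=1) 6(c=2) 30(c=3) 55(c=4)]
  15. access 30: HIT, count now 4. Cache: [18(c=1) 6(c=2) 55(c=4) 30(c=4)]
  16. access 30: HIT, count now 5. Cache: [18(c=1) 6(c=2) 55(c=4) 30(c=5)]
  17. access 39: MISS, evict 18(c=1). Cache: [39(c=1) 6(c=2) 55(c=4) 30(c=5)]
  18. access 18: MISS, evict 39(c=1). Cache: [18(c=1) 6(c=2) 55(c=4) 30(c=5)]
  19. access 6: HIT, count now 3. Cache: [18(c=1) 6(c=3) 55(c=4) 30(c=5)]
  20. access 40: MISS, evict 18(c=1). Cache: [40(c=1) 6(c=3) 55(c=4) 30(c=5)]
  21. access 6: HIT, count now 4. Cache: [40(c=1) 55(c=4) 6(c=4) 30(c=5)]
  22. access 55: HIT, count now 5. Cache: [40(c=1) 6(c=4) 30(c=5) 55(c=5)]
  23. access 55: HIT, count now 6. Cache: [40(c=1) 6(c=4) 30(c=5) 55(c=6)]
Total: 12 hits, 11 misses, 7 evictions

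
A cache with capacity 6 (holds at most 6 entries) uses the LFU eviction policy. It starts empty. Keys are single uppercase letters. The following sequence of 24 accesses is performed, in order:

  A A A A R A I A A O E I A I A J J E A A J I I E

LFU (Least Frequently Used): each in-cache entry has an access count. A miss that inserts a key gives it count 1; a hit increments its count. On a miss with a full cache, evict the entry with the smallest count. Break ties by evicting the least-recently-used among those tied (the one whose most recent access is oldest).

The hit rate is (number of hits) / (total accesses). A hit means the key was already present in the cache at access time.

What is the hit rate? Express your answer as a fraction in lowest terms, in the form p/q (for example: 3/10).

Answer: 3/4

Derivation:
LFU simulation (capacity=6):
  1. access A: MISS. Cache: [A(c=1)]
  2. access A: HIT, count now 2. Cache: [A(c=2)]
  3. access A: HIT, count now 3. Cache: [A(c=3)]
  4. access A: HIT, count now 4. Cache: [A(c=4)]
  5. access R: MISS. Cache: [R(c=1) A(c=4)]
  6. access A: HIT, count now 5. Cache: [R(c=1) A(c=5)]
  7. access I: MISS. Cache: [R(c=1) I(c=1) A(c=5)]
  8. access A: HIT, count now 6. Cache: [R(c=1) I(c=1) A(c=6)]
  9. access A: HIT, count now 7. Cache: [R(c=1) I(c=1) A(c=7)]
  10. access O: MISS. Cache: [R(c=1) I(c=1) O(c=1) A(c=7)]
  11. access E: MISS. Cache: [R(c=1) I(c=1) O(c=1) E(c=1) A(c=7)]
  12. access I: HIT, count now 2. Cache: [R(c=1) O(c=1) E(c=1) I(c=2) A(c=7)]
  13. access A: HIT, count now 8. Cache: [R(c=1) O(c=1) E(c=1) I(c=2) A(c=8)]
  14. access I: HIT, count now 3. Cache: [R(c=1) O(c=1) E(c=1) I(c=3) A(c=8)]
  15. access A: HIT, count now 9. Cache: [R(c=1) O(c=1) E(c=1) I(c=3) A(c=9)]
  16. access J: MISS. Cache: [R(c=1) O(c=1) E(c=1) J(c=1) I(c=3) A(c=9)]
  17. access J: HIT, count now 2. Cache: [R(c=1) O(c=1) E(c=1) J(c=2) I(c=3) A(c=9)]
  18. access E: HIT, count now 2. Cache: [R(c=1) O(c=1) J(c=2) E(c=2) I(c=3) A(c=9)]
  19. access A: HIT, count now 10. Cache: [R(c=1) O(c=1) J(c=2) E(c=2) I(c=3) A(c=10)]
  20. access A: HIT, count now 11. Cache: [R(c=1) O(c=1) J(c=2) E(c=2) I(c=3) A(c=11)]
  21. access J: HIT, count now 3. Cache: [R(c=1) O(c=1) E(c=2) I(c=3) J(c=3) A(c=11)]
  22. access I: HIT, count now 4. Cache: [R(c=1) O(c=1) E(c=2) J(c=3) I(c=4) A(c=11)]
  23. access I: HIT, count now 5. Cache: [R(c=1) O(c=1) E(c=2) J(c=3) I(c=5) A(c=11)]
  24. access E: HIT, count now 3. Cache: [R(c=1) O(c=1) J(c=3) E(c=3) I(c=5) A(c=11)]
Total: 18 hits, 6 misses, 0 evictions

Hit rate = 18/24 = 3/4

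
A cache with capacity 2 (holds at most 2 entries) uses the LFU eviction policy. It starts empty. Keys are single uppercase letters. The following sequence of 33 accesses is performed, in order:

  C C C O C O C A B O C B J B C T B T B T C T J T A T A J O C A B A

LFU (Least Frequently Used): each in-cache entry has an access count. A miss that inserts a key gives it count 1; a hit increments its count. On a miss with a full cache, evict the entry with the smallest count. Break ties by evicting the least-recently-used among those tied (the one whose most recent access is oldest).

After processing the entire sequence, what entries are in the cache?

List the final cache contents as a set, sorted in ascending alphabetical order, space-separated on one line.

Answer: A C

Derivation:
LFU simulation (capacity=2):
  1. access C: MISS. Cache: [C(c=1)]
  2. access C: HIT, count now 2. Cache: [C(c=2)]
  3. access C: HIT, count now 3. Cache: [C(c=3)]
  4. access O: MISS. Cache: [O(c=1) C(c=3)]
  5. access C: HIT, count now 4. Cache: [O(c=1) C(c=4)]
  6. access O: HIT, count now 2. Cache: [O(c=2) C(c=4)]
  7. access C: HIT, count now 5. Cache: [O(c=2) C(c=5)]
  8. access A: MISS, evict O(c=2). Cache: [A(c=1) C(c=5)]
  9. access B: MISS, evict A(c=1). Cache: [B(c=1) C(c=5)]
  10. access O: MISS, evict B(c=1). Cache: [O(c=1) C(c=5)]
  11. access C: HIT, count now 6. Cache: [O(c=1) C(c=6)]
  12. access B: MISS, evict O(c=1). Cache: [B(c=1) C(c=6)]
  13. access J: MISS, evict B(c=1). Cache: [J(c=1) C(c=6)]
  14. access B: MISS, evict J(c=1). Cache: [B(c=1) C(c=6)]
  15. access C: HIT, count now 7. Cache: [B(c=1) C(c=7)]
  16. access T: MISS, evict B(c=1). Cache: [T(c=1) C(c=7)]
  17. access B: MISS, evict T(c=1). Cache: [B(c=1) C(c=7)]
  18. access T: MISS, evict B(c=1). Cache: [T(c=1) C(c=7)]
  19. access B: MISS, evict T(c=1). Cache: [B(c=1) C(c=7)]
  20. access T: MISS, evict B(c=1). Cache: [T(c=1) C(c=7)]
  21. access C: HIT, count now 8. Cache: [T(c=1) C(c=8)]
  22. access T: HIT, count now 2. Cache: [T(c=2) C(c=8)]
  23. access J: MISS, evict T(c=2). Cache: [J(c=1) C(c=8)]
  24. access T: MISS, evict J(c=1). Cache: [T(c=1) C(c=8)]
  25. access A: MISS, evict T(c=1). Cache: [A(c=1) C(c=8)]
  26. access T: MISS, evict A(c=1). Cache: [T(c=1) C(c=8)]
  27. access A: MISS, evict T(c=1). Cache: [A(c=1) C(c=8)]
  28. access J: MISS, evict A(c=1). Cache: [J(c=1) C(c=8)]
  29. access O: MISS, evict J(c=1). Cache: [O(c=1) C(c=8)]
  30. access C: HIT, count now 9. Cache: [O(c=1) C(c=9)]
  31. access A: MISS, evict O(c=1). Cache: [A(c=1) C(c=9)]
  32. access B: MISS, evict A(c=1). Cache: [B(c=1) C(c=9)]
  33. access A: MISS, evict B(c=1). Cache: [A(c=1) C(c=9)]
Total: 10 hits, 23 misses, 21 evictions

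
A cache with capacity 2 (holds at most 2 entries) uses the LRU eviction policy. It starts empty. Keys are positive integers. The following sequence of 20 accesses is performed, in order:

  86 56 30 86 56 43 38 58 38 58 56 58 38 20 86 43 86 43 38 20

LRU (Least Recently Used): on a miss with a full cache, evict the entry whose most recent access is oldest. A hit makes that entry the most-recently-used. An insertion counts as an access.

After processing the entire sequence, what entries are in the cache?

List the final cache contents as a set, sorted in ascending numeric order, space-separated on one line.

Answer: 20 38

Derivation:
LRU simulation (capacity=2):
  1. access 86: MISS. Cache (LRU->MRU): [86]
  2. access 56: MISS. Cache (LRU->MRU): [86 56]
  3. access 30: MISS, evict 86. Cache (LRU->MRU): [56 30]
  4. access 86: MISS, evict 56. Cache (LRU->MRU): [30 86]
  5. access 56: MISS, evict 30. Cache (LRU->MRU): [86 56]
  6. access 43: MISS, evict 86. Cache (LRU->MRU): [56 43]
  7. access 38: MISS, evict 56. Cache (LRU->MRU): [43 38]
  8. access 58: MISS, evict 43. Cache (LRU->MRU): [38 58]
  9. access 38: HIT. Cache (LRU->MRU): [58 38]
  10. access 58: HIT. Cache (LRU->MRU): [38 58]
  11. access 56: MISS, evict 38. Cache (LRU->MRU): [58 56]
  12. access 58: HIT. Cache (LRU->MRU): [56 58]
  13. access 38: MISS, evict 56. Cache (LRU->MRU): [58 38]
  14. access 20: MISS, evict 58. Cache (LRU->MRU): [38 20]
  15. access 86: MISS, evict 38. Cache (LRU->MRU): [20 86]
  16. access 43: MISS, evict 20. Cache (LRU->MRU): [86 43]
  17. access 86: HIT. Cache (LRU->MRU): [43 86]
  18. access 43: HIT. Cache (LRU->MRU): [86 43]
  19. access 38: MISS, evict 86. Cache (LRU->MRU): [43 38]
  20. access 20: MISS, evict 43. Cache (LRU->MRU): [38 20]
Total: 5 hits, 15 misses, 13 evictions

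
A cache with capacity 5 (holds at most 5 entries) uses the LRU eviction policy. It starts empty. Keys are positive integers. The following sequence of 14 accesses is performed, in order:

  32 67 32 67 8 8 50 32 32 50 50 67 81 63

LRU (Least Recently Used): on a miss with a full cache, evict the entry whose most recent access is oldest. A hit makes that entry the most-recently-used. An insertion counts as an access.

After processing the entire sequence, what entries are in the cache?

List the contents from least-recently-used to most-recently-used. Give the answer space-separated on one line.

LRU simulation (capacity=5):
  1. access 32: MISS. Cache (LRU->MRU): [32]
  2. access 67: MISS. Cache (LRU->MRU): [32 67]
  3. access 32: HIT. Cache (LRU->MRU): [67 32]
  4. access 67: HIT. Cache (LRU->MRU): [32 67]
  5. access 8: MISS. Cache (LRU->MRU): [32 67 8]
  6. access 8: HIT. Cache (LRU->MRU): [32 67 8]
  7. access 50: MISS. Cache (LRU->MRU): [32 67 8 50]
  8. access 32: HIT. Cache (LRU->MRU): [67 8 50 32]
  9. access 32: HIT. Cache (LRU->MRU): [67 8 50 32]
  10. access 50: HIT. Cache (LRU->MRU): [67 8 32 50]
  11. access 50: HIT. Cache (LRU->MRU): [67 8 32 50]
  12. access 67: HIT. Cache (LRU->MRU): [8 32 50 67]
  13. access 81: MISS. Cache (LRU->MRU): [8 32 50 67 81]
  14. access 63: MISS, evict 8. Cache (LRU->MRU): [32 50 67 81 63]
Total: 8 hits, 6 misses, 1 evictions

Answer: 32 50 67 81 63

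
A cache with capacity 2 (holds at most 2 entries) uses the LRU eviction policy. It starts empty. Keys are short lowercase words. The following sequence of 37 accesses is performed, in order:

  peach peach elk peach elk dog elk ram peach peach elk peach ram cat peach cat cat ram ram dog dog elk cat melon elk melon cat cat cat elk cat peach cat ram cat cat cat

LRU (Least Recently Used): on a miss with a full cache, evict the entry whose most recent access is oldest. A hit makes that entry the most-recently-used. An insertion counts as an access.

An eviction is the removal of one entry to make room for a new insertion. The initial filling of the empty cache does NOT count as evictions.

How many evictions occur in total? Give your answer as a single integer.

LRU simulation (capacity=2):
  1. access peach: MISS. Cache (LRU->MRU): [peach]
  2. access peach: HIT. Cache (LRU->MRU): [peach]
  3. access elk: MISS. Cache (LRU->MRU): [peach elk]
  4. access peach: HIT. Cache (LRU->MRU): [elk peach]
  5. access elk: HIT. Cache (LRU->MRU): [peach elk]
  6. access dog: MISS, evict peach. Cache (LRU->MRU): [elk dog]
  7. access elk: HIT. Cache (LRU->MRU): [dog elk]
  8. access ram: MISS, evict dog. Cache (LRU->MRU): [elk ram]
  9. access peach: MISS, evict elk. Cache (LRU->MRU): [ram peach]
  10. access peach: HIT. Cache (LRU->MRU): [ram peach]
  11. access elk: MISS, evict ram. Cache (LRU->MRU): [peach elk]
  12. access peach: HIT. Cache (LRU->MRU): [elk peach]
  13. access ram: MISS, evict elk. Cache (LRU->MRU): [peach ram]
  14. access cat: MISS, evict peach. Cache (LRU->MRU): [ram cat]
  15. access peach: MISS, evict ram. Cache (LRU->MRU): [cat peach]
  16. access cat: HIT. Cache (LRU->MRU): [peach cat]
  17. access cat: HIT. Cache (LRU->MRU): [peach cat]
  18. access ram: MISS, evict peach. Cache (LRU->MRU): [cat ram]
  19. access ram: HIT. Cache (LRU->MRU): [cat ram]
  20. access dog: MISS, evict cat. Cache (LRU->MRU): [ram dog]
  21. access dog: HIT. Cache (LRU->MRU): [ram dog]
  22. access elk: MISS, evict ram. Cache (LRU->MRU): [dog elk]
  23. access cat: MISS, evict dog. Cache (LRU->MRU): [elk cat]
  24. access melon: MISS, evict elk. Cache (LRU->MRU): [cat melon]
  25. access elk: MISS, evict cat. Cache (LRU->MRU): [melon elk]
  26. access melon: HIT. Cache (LRU->MRU): [elk melon]
  27. access cat: MISS, evict elk. Cache (LRU->MRU): [melon cat]
  28. access cat: HIT. Cache (LRU->MRU): [melon cat]
  29. access cat: HIT. Cache (LRU->MRU): [melon cat]
  30. access elk: MISS, evict melon. Cache (LRU->MRU): [cat elk]
  31. access cat: HIT. Cache (LRU->MRU): [elk cat]
  32. access peach: MISS, evict elk. Cache (LRU->MRU): [cat peach]
  33. access cat: HIT. Cache (LRU->MRU): [peach cat]
  34. access ram: MISS, evict peach. Cache (LRU->MRU): [cat ram]
  35. access cat: HIT. Cache (LRU->MRU): [ram cat]
  36. access cat: HIT. Cache (LRU->MRU): [ram cat]
  37. access cat: HIT. Cache (LRU->MRU): [ram cat]
Total: 18 hits, 19 misses, 17 evictions

Answer: 17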